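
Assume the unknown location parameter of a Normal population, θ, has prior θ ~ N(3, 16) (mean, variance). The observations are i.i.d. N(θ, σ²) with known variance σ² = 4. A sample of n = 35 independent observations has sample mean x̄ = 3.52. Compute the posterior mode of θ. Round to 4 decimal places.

θ̂_MAP = 3.5163

n = 35, x̄ = 3.52.
For a Normal prior and Normal likelihood with known variance, the posterior is Normal; its mode equals its mean, the precision-weighted average.
Prior precision 1/σ₀² = 1/16 = 0.0625; data precision n/σ² = 35/4 = 8.75.
θ̂ = (0.0625·3 + 8.75·3.52) / (0.0625 + 8.75) = 30.9875/8.8125 = 2479/705 ≈ 3.5163.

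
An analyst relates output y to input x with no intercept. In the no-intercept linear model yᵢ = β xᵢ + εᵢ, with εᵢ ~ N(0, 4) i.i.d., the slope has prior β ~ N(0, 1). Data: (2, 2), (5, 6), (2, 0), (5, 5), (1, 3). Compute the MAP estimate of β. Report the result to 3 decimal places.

log p(β | y) = −Σ(yᵢ − βxᵢ)²/(2·4) − β²/(2·1) + const.
Setting the derivative to zero: Σxᵢ(yᵢ − βxᵢ)/4 − β/1 = 0, so β = Σxᵢyᵢ / (Σxᵢ² + σ²/τ²).
Σxᵢyᵢ = 2·2 + 5·6 + 2·0 + 5·5 + 1·3 = 62; Σxᵢ² = 59; σ²/τ² = 4.
β̂_MAP = 62 / (59 + 4) = 62/63 ≈ 0.984.

β̂_MAP = 0.984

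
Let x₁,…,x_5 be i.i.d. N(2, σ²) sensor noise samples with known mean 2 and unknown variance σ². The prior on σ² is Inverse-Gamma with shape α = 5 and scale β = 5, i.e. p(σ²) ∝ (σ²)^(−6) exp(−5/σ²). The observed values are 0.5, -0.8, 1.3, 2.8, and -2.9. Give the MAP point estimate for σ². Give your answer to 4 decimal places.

Sum of squared deviations about the known mean: SS = (0.5−2)² + (-0.8−2)² + (1.3−2)² + (2.8−2)² + (-2.9−2)² = 35.23.
The Normal likelihood contributes (σ²)^(−n/2) exp(−SS/(2σ²)), so the posterior is Inverse-Gamma(α + n/2, β + SS/2) = Inverse-Gamma(7.5, 22.615).
The mode of Inverse-Gamma(a, b) is b/(a+1) = 22.615/8.5 ≈ 2.6606.

σ̂²_MAP = 2.6606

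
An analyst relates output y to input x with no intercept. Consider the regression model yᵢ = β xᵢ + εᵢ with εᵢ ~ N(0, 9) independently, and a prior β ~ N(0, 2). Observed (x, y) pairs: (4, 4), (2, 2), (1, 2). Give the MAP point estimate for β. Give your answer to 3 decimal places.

log p(β | y) = −Σ(yᵢ − βxᵢ)²/(2·9) − β²/(2·2) + const.
Setting the derivative to zero: Σxᵢ(yᵢ − βxᵢ)/9 − β/2 = 0, so β = Σxᵢyᵢ / (Σxᵢ² + σ²/τ²).
Σxᵢyᵢ = 4·4 + 2·2 + 1·2 = 22; Σxᵢ² = 21; σ²/τ² = 4.5.
β̂_MAP = 22 / (21 + 4.5) = 22/25.5 ≈ 0.863.

β̂_MAP = 0.863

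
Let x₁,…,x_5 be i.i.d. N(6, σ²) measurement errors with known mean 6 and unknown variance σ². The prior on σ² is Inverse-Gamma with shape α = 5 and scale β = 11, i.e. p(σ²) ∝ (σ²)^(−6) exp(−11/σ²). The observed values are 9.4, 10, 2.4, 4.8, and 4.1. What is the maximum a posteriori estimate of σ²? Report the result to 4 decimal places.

Sum of squared deviations about the known mean: SS = (9.4−6)² + (10−6)² + (2.4−6)² + (4.8−6)² + (4.1−6)² = 45.57.
The Normal likelihood contributes (σ²)^(−n/2) exp(−SS/(2σ²)), so the posterior is Inverse-Gamma(α + n/2, β + SS/2) = Inverse-Gamma(7.5, 33.785).
The mode of Inverse-Gamma(a, b) is b/(a+1) = 33.785/8.5 ≈ 3.9747.

σ̂²_MAP = 3.9747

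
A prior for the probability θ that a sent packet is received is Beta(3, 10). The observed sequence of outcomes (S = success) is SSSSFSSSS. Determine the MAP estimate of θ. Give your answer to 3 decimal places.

Prior: Beta(3, 10).
Data: 8 successes in 9 trials (from the sequence). The binomial likelihood contributes θ^8(1−θ)^1, so the posterior is Beta(3+8, 10+1) = Beta(11, 11).
For Beta(a, b) with a, b > 1 the mode is (a−1)/(a+b−2) = 10/20 ≈ 0.500.

θ̂_MAP = 0.500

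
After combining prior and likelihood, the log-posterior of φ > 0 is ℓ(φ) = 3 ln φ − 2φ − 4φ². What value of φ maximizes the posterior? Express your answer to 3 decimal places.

ℓ'(φ) = 3/φ − 2 − 8φ. Setting this to zero and multiplying by φ: 8φ² + 2φ − 3 = 0.
φ = (−2 + √(2² + 4·8·3)) / (2·8) = (−2 + √100) / 16 = (−2 + 10)/16 = 1/2.
ℓ''(φ) = −3/φ² − 8 < 0, confirming a maximum.

φ̂_MAP = 0.500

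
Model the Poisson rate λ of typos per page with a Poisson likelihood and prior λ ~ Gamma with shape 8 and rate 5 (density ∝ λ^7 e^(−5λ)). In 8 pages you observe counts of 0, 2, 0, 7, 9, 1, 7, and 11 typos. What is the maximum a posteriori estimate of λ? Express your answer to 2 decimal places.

λ̂_MAP = 3.38

Σxᵢ = 0+2+0+7+9+1+7+11 = 37, with n = 8.
Posterior ∝ λ^7e^(−5λ) · λ^37e^(−8λ) = λ^44e^(−13λ), i.e. Gamma(shape=45, rate=13).
The mode of a Gamma(a, b) with a ≥ 1 (shape–rate) is (a−1)/b = 44/13 ≈ 3.38.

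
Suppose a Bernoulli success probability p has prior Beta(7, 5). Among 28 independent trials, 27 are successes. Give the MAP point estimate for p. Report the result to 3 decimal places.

p̂_MAP = 0.868

Prior: Beta(7, 5).
Data: 27 successes in 28 trials. The binomial likelihood contributes p^27(1−p)^1, so the posterior is Beta(7+27, 5+1) = Beta(34, 6).
For Beta(a, b) with a, b > 1 the mode is (a−1)/(a+b−2) = 33/38 ≈ 0.868.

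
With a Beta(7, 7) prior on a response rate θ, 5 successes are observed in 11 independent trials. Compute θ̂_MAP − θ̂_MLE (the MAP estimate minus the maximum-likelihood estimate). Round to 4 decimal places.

Posterior is Beta(12, 13); MAP = (12−1)/(25−2) = 11/23 ≈ 0.47826.
MLE ignores the prior: θ̂_MLE = k/n = 5/11 ≈ 0.45455.
Difference = 11/23 − 5/11 = 6/253 ≈ 0.0237.

MAP − MLE = 0.0237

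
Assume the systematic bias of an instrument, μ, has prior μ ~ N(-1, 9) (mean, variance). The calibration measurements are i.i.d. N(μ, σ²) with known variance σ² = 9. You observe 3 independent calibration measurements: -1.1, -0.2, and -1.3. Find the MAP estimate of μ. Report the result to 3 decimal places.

μ̂_MAP = -0.900

n = 3; x̄ = ((-1.1) + (-0.2) + (-1.3))/3 = -2.6/3 = -13/15 ≈ -0.8667.
For a Normal prior and Normal likelihood with known variance, the posterior is Normal; its mode equals its mean, the precision-weighted average.
Prior precision 1/σ₀² = 1/9; data precision n/σ² = 3/9 = 1/3.
μ̂ = ((1/9)·(-1) + (1/3)·(-13/15)) / (1/9 + 1/3) = (-0.4)/(4/9) = -0.900.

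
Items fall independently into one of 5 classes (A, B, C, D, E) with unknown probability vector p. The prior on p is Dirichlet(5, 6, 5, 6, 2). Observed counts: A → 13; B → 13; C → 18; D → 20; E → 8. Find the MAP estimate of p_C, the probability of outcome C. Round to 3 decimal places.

MAP estimate of p_C = 0.242

The posterior is Dirichlet(αᵢ + nᵢ) = Dirichlet(18, 19, 23, 26, 10).
For a Dirichlet(a₁,…,a_K) with all aᵢ > 1, the mode has j-th component (aⱼ − 1)/(Σaᵢ − K).
Here Σaᵢ = 96 and K = 5, so p_C = (23 − 1)/(96 − 5) = 22/91 ≈ 0.242.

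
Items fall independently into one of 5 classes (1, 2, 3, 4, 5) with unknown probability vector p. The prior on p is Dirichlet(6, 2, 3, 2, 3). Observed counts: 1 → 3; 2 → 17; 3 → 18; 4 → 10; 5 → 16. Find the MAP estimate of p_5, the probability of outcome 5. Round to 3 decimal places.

MAP estimate: 0.240

The posterior is Dirichlet(αᵢ + nᵢ) = Dirichlet(9, 19, 21, 12, 19).
For a Dirichlet(a₁,…,a_K) with all aᵢ > 1, the mode has j-th component (aⱼ − 1)/(Σaᵢ − K).
Here Σaᵢ = 80 and K = 5, so p_5 = (19 − 1)/(80 − 5) = 18/75 ≈ 0.240.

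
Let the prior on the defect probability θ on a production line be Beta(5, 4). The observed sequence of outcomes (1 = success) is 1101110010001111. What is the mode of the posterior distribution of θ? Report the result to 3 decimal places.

θ̂_MAP = 0.609

Prior: Beta(5, 4).
Data: 10 successes in 16 trials (from the sequence). The binomial likelihood contributes θ^10(1−θ)^6, so the posterior is Beta(5+10, 4+6) = Beta(15, 10).
For Beta(a, b) with a, b > 1 the mode is (a−1)/(a+b−2) = 14/23 ≈ 0.609.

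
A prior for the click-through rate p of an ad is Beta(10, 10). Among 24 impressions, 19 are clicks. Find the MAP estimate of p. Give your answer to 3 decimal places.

Prior: Beta(10, 10).
Data: 19 successes in 24 trials. The binomial likelihood contributes p^19(1−p)^5, so the posterior is Beta(10+19, 10+5) = Beta(29, 15).
For Beta(a, b) with a, b > 1 the mode is (a−1)/(a+b−2) = 28/42 ≈ 0.667.

p̂_MAP = 0.667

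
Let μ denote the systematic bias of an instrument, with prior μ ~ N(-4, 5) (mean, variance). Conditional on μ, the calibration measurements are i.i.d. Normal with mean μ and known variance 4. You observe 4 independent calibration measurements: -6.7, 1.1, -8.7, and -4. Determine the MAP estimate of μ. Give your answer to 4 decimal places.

μ̂_MAP = -4.4792

n = 4; x̄ = ((-6.7) + 1.1 + (-8.7) + (-4))/4 = -18.3/4 = -4.575.
For a Normal prior and Normal likelihood with known variance, the posterior is Normal; its mode equals its mean, the precision-weighted average.
Prior precision 1/σ₀² = 1/5 = 0.2; data precision n/σ² = 4/4 = 1.
μ̂ = (0.2·(-4) + 1·(-4.575)) / (0.2 + 1) = (-5.375)/1.2 = -215/48 ≈ -4.4792.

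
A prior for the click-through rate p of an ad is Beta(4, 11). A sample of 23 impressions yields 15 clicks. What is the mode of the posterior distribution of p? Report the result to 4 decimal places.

Prior: Beta(4, 11).
Data: 15 successes in 23 trials. The binomial likelihood contributes p^15(1−p)^8, so the posterior is Beta(4+15, 11+8) = Beta(19, 19).
For Beta(a, b) with a, b > 1 the mode is (a−1)/(a+b−2) = 18/36 ≈ 0.5000.

p̂_MAP = 0.5000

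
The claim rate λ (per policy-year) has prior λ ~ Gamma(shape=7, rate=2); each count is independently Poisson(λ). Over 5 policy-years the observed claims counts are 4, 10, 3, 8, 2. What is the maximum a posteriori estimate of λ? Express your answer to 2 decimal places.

λ̂_MAP = 4.71

Σxᵢ = 4+10+3+8+2 = 27, with n = 5.
Posterior ∝ λ^6e^(−2λ) · λ^27e^(−5λ) = λ^33e^(−7λ), i.e. Gamma(shape=34, rate=7).
The mode of a Gamma(a, b) with a ≥ 1 (shape–rate) is (a−1)/b = 33/7 ≈ 4.71.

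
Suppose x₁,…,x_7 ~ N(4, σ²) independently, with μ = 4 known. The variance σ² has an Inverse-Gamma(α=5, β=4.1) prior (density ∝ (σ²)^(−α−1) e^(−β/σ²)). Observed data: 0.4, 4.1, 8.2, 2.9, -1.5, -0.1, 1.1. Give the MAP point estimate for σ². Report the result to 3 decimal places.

σ̂²_MAP = 5.026

Sum of squared deviations about the known mean: SS = (0.4−4)² + (4.1−4)² + (8.2−4)² + (2.9−4)² + (-1.5−4)² + (-0.1−4)² + (1.1−4)² = 87.29.
The Normal likelihood contributes (σ²)^(−n/2) exp(−SS/(2σ²)), so the posterior is Inverse-Gamma(α + n/2, β + SS/2) = Inverse-Gamma(8.5, 47.745).
The mode of Inverse-Gamma(a, b) is b/(a+1) = 47.745/9.5 ≈ 5.026.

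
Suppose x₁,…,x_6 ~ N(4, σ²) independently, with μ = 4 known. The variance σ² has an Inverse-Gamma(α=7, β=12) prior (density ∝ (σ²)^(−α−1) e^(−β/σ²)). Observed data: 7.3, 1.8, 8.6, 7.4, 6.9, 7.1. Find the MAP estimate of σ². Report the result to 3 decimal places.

Sum of squared deviations about the known mean: SS = (7.3−4)² + (1.8−4)² + (8.6−4)² + (7.4−4)² + (6.9−4)² + (7.1−4)² = 66.47.
The Normal likelihood contributes (σ²)^(−n/2) exp(−SS/(2σ²)), so the posterior is Inverse-Gamma(α + n/2, β + SS/2) = Inverse-Gamma(10, 45.235).
The mode of Inverse-Gamma(a, b) is b/(a+1) = 45.235/11 ≈ 4.112.

σ̂²_MAP = 4.112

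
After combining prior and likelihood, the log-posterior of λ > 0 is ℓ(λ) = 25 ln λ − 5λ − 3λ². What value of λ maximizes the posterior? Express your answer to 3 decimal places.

ℓ'(λ) = 25/λ − 5 − 6λ. Setting this to zero and multiplying by λ: 6λ² + 5λ − 25 = 0.
λ = (−5 + √(5² + 4·6·25)) / (2·6) = (−5 + √625) / 12 = (−5 + 25)/12 = 5/3.
ℓ''(λ) = −25/λ² − 6 < 0, confirming a maximum.

λ̂_MAP = 1.667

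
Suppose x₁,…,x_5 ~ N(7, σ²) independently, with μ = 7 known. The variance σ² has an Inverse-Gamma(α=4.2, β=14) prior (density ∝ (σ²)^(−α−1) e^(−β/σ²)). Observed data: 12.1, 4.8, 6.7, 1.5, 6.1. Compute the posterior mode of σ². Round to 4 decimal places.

σ̂²_MAP = 5.8442

Sum of squared deviations about the known mean: SS = (12.1−7)² + (4.8−7)² + (6.7−7)² + (1.5−7)² + (6.1−7)² = 62.
The Normal likelihood contributes (σ²)^(−n/2) exp(−SS/(2σ²)), so the posterior is Inverse-Gamma(α + n/2, β + SS/2) = Inverse-Gamma(6.7, 45).
The mode of Inverse-Gamma(a, b) is b/(a+1) = 45/7.7 ≈ 5.8442.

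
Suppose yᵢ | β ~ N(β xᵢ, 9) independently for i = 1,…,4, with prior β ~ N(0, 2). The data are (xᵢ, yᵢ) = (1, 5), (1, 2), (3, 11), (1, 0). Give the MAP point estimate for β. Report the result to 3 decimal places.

β̂_MAP = 2.424

log p(β | y) = −Σ(yᵢ − βxᵢ)²/(2·9) − β²/(2·2) + const.
Setting the derivative to zero: Σxᵢ(yᵢ − βxᵢ)/9 − β/2 = 0, so β = Σxᵢyᵢ / (Σxᵢ² + σ²/τ²).
Σxᵢyᵢ = 1·5 + 1·2 + 3·11 + 1·0 = 40; Σxᵢ² = 12; σ²/τ² = 4.5.
β̂_MAP = 40 / (12 + 4.5) = 40/16.5 ≈ 2.424.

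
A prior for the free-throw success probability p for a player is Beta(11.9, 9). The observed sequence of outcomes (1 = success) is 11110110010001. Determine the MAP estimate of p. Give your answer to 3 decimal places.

p̂_MAP = 0.574

Prior: Beta(11.9, 9).
Data: 8 successes in 14 trials (from the sequence). The binomial likelihood contributes p^8(1−p)^6, so the posterior is Beta(11.9+8, 9+6) = Beta(19.9, 15).
For Beta(a, b) with a, b > 1 the mode is (a−1)/(a+b−2) = 18.9/32.9 ≈ 0.574.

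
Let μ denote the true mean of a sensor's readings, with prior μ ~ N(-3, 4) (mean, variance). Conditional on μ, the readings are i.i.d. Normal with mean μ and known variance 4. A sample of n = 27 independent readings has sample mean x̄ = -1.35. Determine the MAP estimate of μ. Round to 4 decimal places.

n = 27, x̄ = -1.35.
For a Normal prior and Normal likelihood with known variance, the posterior is Normal; its mode equals its mean, the precision-weighted average.
Prior precision 1/σ₀² = 1/4 = 0.25; data precision n/σ² = 27/4 = 6.75.
μ̂ = (0.25·(-3) + 6.75·(-1.35)) / (0.25 + 6.75) = (-9.8625)/7 = -789/560 ≈ -1.4089.

μ̂_MAP = -1.4089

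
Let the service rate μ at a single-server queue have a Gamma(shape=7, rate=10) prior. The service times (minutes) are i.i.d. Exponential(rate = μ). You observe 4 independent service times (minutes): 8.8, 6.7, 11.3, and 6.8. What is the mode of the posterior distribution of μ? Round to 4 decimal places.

μ̂_MAP = 0.2294

The Exponential(rate=μ) likelihood is ∝ μ^n e^(−μΣtᵢ). Here n = 4 and Σtᵢ = 8.8 + 6.7 + 11.3 + 6.8 = 33.6.
Posterior ∝ μ^6e^(−10μ) · μ^4e^(−33.6μ) = μ^10e^(−43.6μ), i.e. Gamma(11, 43.6).
Mode = (a−1)/b = 10/43.6 ≈ 0.2294.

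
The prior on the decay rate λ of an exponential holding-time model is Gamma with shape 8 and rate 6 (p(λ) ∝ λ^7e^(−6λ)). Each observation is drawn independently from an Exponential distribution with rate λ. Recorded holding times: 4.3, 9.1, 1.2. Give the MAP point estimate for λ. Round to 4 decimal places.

The Exponential(rate=λ) likelihood is ∝ λ^n e^(−λΣtᵢ). Here n = 3 and Σtᵢ = 4.3 + 9.1 + 1.2 = 14.6.
Posterior ∝ λ^7e^(−6λ) · λ^3e^(−14.6λ) = λ^10e^(−20.6λ), i.e. Gamma(11, 20.6).
Mode = (a−1)/b = 10/20.6 ≈ 0.4854.

λ̂_MAP = 0.4854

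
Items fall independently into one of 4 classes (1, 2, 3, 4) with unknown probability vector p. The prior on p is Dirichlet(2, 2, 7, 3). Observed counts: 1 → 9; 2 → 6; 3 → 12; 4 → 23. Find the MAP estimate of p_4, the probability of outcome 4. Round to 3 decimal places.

The posterior is Dirichlet(αᵢ + nᵢ) = Dirichlet(11, 8, 19, 26).
For a Dirichlet(a₁,…,a_K) with all aᵢ > 1, the mode has j-th component (aⱼ − 1)/(Σaᵢ − K).
Here Σaᵢ = 64 and K = 4, so p_4 = (26 − 1)/(64 − 4) = 25/60 ≈ 0.417.

MAP estimate: 0.417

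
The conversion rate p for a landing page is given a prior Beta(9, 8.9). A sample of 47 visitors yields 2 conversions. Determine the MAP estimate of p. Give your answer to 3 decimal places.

p̂_MAP = 0.159

Prior: Beta(9, 8.9).
Data: 2 successes in 47 trials. The binomial likelihood contributes p^2(1−p)^45, so the posterior is Beta(9+2, 8.9+45) = Beta(11, 53.9).
For Beta(a, b) with a, b > 1 the mode is (a−1)/(a+b−2) = 10/62.9 ≈ 0.159.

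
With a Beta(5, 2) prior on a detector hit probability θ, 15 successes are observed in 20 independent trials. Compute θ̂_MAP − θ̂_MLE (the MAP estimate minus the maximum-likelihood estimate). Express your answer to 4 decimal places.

MAP − MLE = 0.0100

Posterior is Beta(20, 7); MAP = (20−1)/(27−2) = 19/25 ≈ 0.76000.
MLE ignores the prior: θ̂_MLE = k/n = 15/20 ≈ 0.75000.
Difference = 19/25 − 15/20 = 1/100 ≈ 0.0100.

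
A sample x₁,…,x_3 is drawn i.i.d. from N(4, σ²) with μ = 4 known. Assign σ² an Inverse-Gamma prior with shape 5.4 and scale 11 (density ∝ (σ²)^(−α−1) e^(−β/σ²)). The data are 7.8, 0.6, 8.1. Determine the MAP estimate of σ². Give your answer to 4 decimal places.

Sum of squared deviations about the known mean: SS = (7.8−4)² + (0.6−4)² + (8.1−4)² = 42.81.
The Normal likelihood contributes (σ²)^(−n/2) exp(−SS/(2σ²)), so the posterior is Inverse-Gamma(α + n/2, β + SS/2) = Inverse-Gamma(6.9, 32.405).
The mode of Inverse-Gamma(a, b) is b/(a+1) = 32.405/7.9 ≈ 4.1019.

σ̂²_MAP = 4.1019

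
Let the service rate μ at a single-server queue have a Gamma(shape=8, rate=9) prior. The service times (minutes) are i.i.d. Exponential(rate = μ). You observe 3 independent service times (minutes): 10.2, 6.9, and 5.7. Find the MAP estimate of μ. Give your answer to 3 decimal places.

The Exponential(rate=μ) likelihood is ∝ μ^n e^(−μΣtᵢ). Here n = 3 and Σtᵢ = 10.2 + 6.9 + 5.7 = 22.8.
Posterior ∝ μ^7e^(−9μ) · μ^3e^(−22.8μ) = μ^10e^(−31.8μ), i.e. Gamma(11, 31.8).
Mode = (a−1)/b = 10/31.8 ≈ 0.314.

μ̂_MAP = 0.314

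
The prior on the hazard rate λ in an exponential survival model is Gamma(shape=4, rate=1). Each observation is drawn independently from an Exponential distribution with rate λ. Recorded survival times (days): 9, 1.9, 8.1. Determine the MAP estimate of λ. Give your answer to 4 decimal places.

λ̂_MAP = 0.3000

The Exponential(rate=λ) likelihood is ∝ λ^n e^(−λΣtᵢ). Here n = 3 and Σtᵢ = 9 + 1.9 + 8.1 = 19.
Posterior ∝ λ^3e^(−1λ) · λ^3e^(−19λ) = λ^6e^(−20λ), i.e. Gamma(7, 20).
Mode = (a−1)/b = 6/20 ≈ 0.3000.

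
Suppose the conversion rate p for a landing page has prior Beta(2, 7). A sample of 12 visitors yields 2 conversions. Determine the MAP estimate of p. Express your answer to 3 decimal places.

p̂_MAP = 0.158

Prior: Beta(2, 7).
Data: 2 successes in 12 trials. The binomial likelihood contributes p^2(1−p)^10, so the posterior is Beta(2+2, 7+10) = Beta(4, 17).
For Beta(a, b) with a, b > 1 the mode is (a−1)/(a+b−2) = 3/19 ≈ 0.158.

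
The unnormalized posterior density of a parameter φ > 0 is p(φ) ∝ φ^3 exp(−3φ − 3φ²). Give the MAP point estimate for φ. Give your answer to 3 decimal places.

ℓ'(φ) = 3/φ − 3 − 6φ. Setting this to zero and multiplying by φ: 6φ² + 3φ − 3 = 0.
φ = (−3 + √(3² + 4·6·3)) / (2·6) = (−3 + √81) / 12 = (−3 + 9)/12 = 1/2.
ℓ''(φ) = −3/φ² − 6 < 0, confirming a maximum.

φ̂_MAP = 0.500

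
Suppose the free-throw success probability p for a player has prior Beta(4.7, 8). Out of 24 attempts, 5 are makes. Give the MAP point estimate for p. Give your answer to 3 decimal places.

Prior: Beta(4.7, 8).
Data: 5 successes in 24 trials. The binomial likelihood contributes p^5(1−p)^19, so the posterior is Beta(4.7+5, 8+19) = Beta(9.7, 27).
For Beta(a, b) with a, b > 1 the mode is (a−1)/(a+b−2) = 8.7/34.7 ≈ 0.251.

p̂_MAP = 0.251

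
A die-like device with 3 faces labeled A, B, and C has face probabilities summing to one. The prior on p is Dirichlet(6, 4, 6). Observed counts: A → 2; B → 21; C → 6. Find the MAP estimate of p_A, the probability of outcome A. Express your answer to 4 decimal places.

The posterior is Dirichlet(αᵢ + nᵢ) = Dirichlet(8, 25, 12).
For a Dirichlet(a₁,…,a_K) with all aᵢ > 1, the mode has j-th component (aⱼ − 1)/(Σaᵢ − K).
Here Σaᵢ = 45 and K = 3, so p_A = (8 − 1)/(45 − 3) = 7/42 ≈ 0.1667.

MAP estimate of p_A = 0.1667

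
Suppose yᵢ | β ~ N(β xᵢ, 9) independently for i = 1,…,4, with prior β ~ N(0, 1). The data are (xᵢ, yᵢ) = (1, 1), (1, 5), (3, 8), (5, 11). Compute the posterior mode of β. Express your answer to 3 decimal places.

log p(β | y) = −Σ(yᵢ − βxᵢ)²/(2·9) − β²/(2·1) + const.
Setting the derivative to zero: Σxᵢ(yᵢ − βxᵢ)/9 − β/1 = 0, so β = Σxᵢyᵢ / (Σxᵢ² + σ²/τ²).
Σxᵢyᵢ = 1·1 + 1·5 + 3·8 + 5·11 = 85; Σxᵢ² = 36; σ²/τ² = 9.
β̂_MAP = 85 / (36 + 9) = 85/45 ≈ 1.889.

β̂_MAP = 1.889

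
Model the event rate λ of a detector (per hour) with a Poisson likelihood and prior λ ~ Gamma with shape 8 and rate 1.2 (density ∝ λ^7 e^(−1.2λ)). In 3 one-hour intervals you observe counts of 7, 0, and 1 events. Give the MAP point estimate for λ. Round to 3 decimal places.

λ̂_MAP = 3.571

Σxᵢ = 7+0+1 = 8, with n = 3.
Posterior ∝ λ^7e^(−1.2λ) · λ^8e^(−3λ) = λ^15e^(−4.2λ), i.e. Gamma(shape=16, rate=4.2).
The mode of a Gamma(a, b) with a ≥ 1 (shape–rate) is (a−1)/b = 15/4.2 ≈ 3.571.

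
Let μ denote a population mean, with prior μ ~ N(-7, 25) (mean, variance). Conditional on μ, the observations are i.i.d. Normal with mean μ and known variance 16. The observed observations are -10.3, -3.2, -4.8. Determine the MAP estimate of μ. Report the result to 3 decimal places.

n = 3; x̄ = ((-10.3) + (-3.2) + (-4.8))/3 = -18.3/3 = -6.1.
For a Normal prior and Normal likelihood with known variance, the posterior is Normal; its mode equals its mean, the precision-weighted average.
Prior precision 1/σ₀² = 1/25 = 0.04; data precision n/σ² = 3/16 = 0.1875.
μ̂ = (0.04·(-7) + 0.1875·(-6.1)) / (0.04 + 0.1875) = (-1.42375)/0.2275 = -1139/182 ≈ -6.258.

μ̂_MAP = -6.258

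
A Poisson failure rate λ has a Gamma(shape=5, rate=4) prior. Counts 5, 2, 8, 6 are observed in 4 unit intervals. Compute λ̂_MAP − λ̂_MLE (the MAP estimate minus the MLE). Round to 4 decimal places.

MAP − MLE = -2.1250

Σxᵢ = 21. Posterior is Gamma(26, 8); MAP = (26−1)/8 = 25/8 ≈ 3.12500.
MLE = x̄ = 21/4 ≈ 5.25000.
Difference = 25/8 − 21/4 = -17/8 ≈ -2.1250.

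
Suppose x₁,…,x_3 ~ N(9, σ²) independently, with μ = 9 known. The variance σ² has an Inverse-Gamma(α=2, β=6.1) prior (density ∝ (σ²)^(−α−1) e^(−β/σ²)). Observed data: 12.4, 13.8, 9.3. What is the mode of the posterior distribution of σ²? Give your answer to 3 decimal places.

σ̂²_MAP = 5.210

Sum of squared deviations about the known mean: SS = (12.4−9)² + (13.8−9)² + (9.3−9)² = 34.69.
The Normal likelihood contributes (σ²)^(−n/2) exp(−SS/(2σ²)), so the posterior is Inverse-Gamma(α + n/2, β + SS/2) = Inverse-Gamma(3.5, 23.445).
The mode of Inverse-Gamma(a, b) is b/(a+1) = 23.445/4.5 ≈ 5.210.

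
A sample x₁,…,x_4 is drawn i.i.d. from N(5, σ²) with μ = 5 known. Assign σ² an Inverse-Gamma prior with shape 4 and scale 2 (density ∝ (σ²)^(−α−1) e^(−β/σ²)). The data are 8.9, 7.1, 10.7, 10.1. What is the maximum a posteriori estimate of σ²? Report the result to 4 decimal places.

σ̂²_MAP = 5.8657

Sum of squared deviations about the known mean: SS = (8.9−5)² + (7.1−5)² + (10.7−5)² + (10.1−5)² = 78.12.
The Normal likelihood contributes (σ²)^(−n/2) exp(−SS/(2σ²)), so the posterior is Inverse-Gamma(α + n/2, β + SS/2) = Inverse-Gamma(6, 41.06).
The mode of Inverse-Gamma(a, b) is b/(a+1) = 41.06/7 ≈ 5.8657.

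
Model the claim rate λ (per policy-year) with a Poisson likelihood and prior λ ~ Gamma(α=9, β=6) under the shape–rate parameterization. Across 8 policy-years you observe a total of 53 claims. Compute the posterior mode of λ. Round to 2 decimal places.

Σxᵢ = 53, n = 8.
Posterior ∝ λ^8e^(−6λ) · λ^53e^(−8λ) = λ^61e^(−14λ), i.e. Gamma(shape=62, rate=14).
The mode of a Gamma(a, b) with a ≥ 1 (shape–rate) is (a−1)/b = 61/14 ≈ 4.36.

λ̂_MAP = 4.36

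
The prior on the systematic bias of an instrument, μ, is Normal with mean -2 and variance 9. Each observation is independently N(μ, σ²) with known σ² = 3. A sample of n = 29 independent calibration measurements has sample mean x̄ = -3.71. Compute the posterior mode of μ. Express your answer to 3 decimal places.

n = 29, x̄ = -3.71.
For a Normal prior and Normal likelihood with known variance, the posterior is Normal; its mode equals its mean, the precision-weighted average.
Prior precision 1/σ₀² = 1/9; data precision n/σ² = 29/3.
μ̂ = ((1/9)·(-2) + (29/3)·(-3.71)) / (1/9 + 29/3) = (-32477/900)/(88/9) = -32477/8800 ≈ -3.691.

μ̂_MAP = -3.691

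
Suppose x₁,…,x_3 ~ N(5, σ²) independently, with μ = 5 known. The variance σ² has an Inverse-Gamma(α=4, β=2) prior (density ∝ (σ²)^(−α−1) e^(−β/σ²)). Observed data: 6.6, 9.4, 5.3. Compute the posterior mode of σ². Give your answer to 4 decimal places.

σ̂²_MAP = 2.0008

Sum of squared deviations about the known mean: SS = (6.6−5)² + (9.4−5)² + (5.3−5)² = 22.01.
The Normal likelihood contributes (σ²)^(−n/2) exp(−SS/(2σ²)), so the posterior is Inverse-Gamma(α + n/2, β + SS/2) = Inverse-Gamma(5.5, 13.005).
The mode of Inverse-Gamma(a, b) is b/(a+1) = 13.005/6.5 ≈ 2.0008.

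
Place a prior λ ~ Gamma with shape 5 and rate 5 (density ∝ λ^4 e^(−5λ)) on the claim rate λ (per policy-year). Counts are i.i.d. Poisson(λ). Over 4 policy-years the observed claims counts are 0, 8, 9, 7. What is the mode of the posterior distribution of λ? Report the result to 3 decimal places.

Σxᵢ = 0+8+9+7 = 24, with n = 4.
Posterior ∝ λ^4e^(−5λ) · λ^24e^(−4λ) = λ^28e^(−9λ), i.e. Gamma(shape=29, rate=9).
The mode of a Gamma(a, b) with a ≥ 1 (shape–rate) is (a−1)/b = 28/9 ≈ 3.111.

λ̂_MAP = 3.111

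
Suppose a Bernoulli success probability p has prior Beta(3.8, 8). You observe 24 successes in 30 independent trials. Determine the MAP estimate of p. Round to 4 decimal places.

Prior: Beta(3.8, 8).
Data: 24 successes in 30 trials. The binomial likelihood contributes p^24(1−p)^6, so the posterior is Beta(3.8+24, 8+6) = Beta(27.8, 14).
For Beta(a, b) with a, b > 1 the mode is (a−1)/(a+b−2) = 26.8/39.8 ≈ 0.6734.

p̂_MAP = 0.6734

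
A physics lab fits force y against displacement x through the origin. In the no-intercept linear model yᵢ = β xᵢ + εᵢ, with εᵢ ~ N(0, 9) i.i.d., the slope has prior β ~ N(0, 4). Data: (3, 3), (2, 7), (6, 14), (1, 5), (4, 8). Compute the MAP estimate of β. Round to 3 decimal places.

log p(β | y) = −Σ(yᵢ − βxᵢ)²/(2·9) − β²/(2·4) + const.
Setting the derivative to zero: Σxᵢ(yᵢ − βxᵢ)/9 − β/4 = 0, so β = Σxᵢyᵢ / (Σxᵢ² + σ²/τ²).
Σxᵢyᵢ = 3·3 + 2·7 + 6·14 + 1·5 + 4·8 = 144; Σxᵢ² = 66; σ²/τ² = 2.25.
β̂_MAP = 144 / (66 + 2.25) = 144/68.25 ≈ 2.110.

β̂_MAP = 2.110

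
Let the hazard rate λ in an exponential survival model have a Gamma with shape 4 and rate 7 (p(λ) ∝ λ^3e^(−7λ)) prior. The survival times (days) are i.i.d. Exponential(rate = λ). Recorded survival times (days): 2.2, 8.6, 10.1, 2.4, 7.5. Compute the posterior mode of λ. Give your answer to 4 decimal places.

λ̂_MAP = 0.2116

The Exponential(rate=λ) likelihood is ∝ λ^n e^(−λΣtᵢ). Here n = 5 and Σtᵢ = 2.2 + 8.6 + 10.1 + 2.4 + 7.5 = 30.8.
Posterior ∝ λ^3e^(−7λ) · λ^5e^(−30.8λ) = λ^8e^(−37.8λ), i.e. Gamma(9, 37.8).
Mode = (a−1)/b = 8/37.8 ≈ 0.2116.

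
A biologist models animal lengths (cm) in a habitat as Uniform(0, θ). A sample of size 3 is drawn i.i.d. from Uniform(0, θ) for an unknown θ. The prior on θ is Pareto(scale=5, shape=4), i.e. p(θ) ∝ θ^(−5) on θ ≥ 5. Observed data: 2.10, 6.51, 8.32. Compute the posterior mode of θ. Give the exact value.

The Uniform(0, θ) likelihood is θ^(−n) for θ ≥ max(xᵢ), zero otherwise. Here max(xᵢ) = 8.32.
Posterior ∝ θ^(−5) · θ^(−3) = θ^(−8) on θ ≥ max(5, 8.32) = 8.32.
This density is strictly decreasing in θ, so the posterior mode lies at the lower boundary of the support.

θ̂_MAP = 8.32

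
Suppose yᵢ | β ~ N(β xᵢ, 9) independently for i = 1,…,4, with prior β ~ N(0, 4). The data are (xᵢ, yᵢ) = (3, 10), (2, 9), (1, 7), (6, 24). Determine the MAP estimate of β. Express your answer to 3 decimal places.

β̂_MAP = 3.809

log p(β | y) = −Σ(yᵢ − βxᵢ)²/(2·9) − β²/(2·4) + const.
Setting the derivative to zero: Σxᵢ(yᵢ − βxᵢ)/9 − β/4 = 0, so β = Σxᵢyᵢ / (Σxᵢ² + σ²/τ²).
Σxᵢyᵢ = 3·10 + 2·9 + 1·7 + 6·24 = 199; Σxᵢ² = 50; σ²/τ² = 2.25.
β̂_MAP = 199 / (50 + 2.25) = 199/52.25 ≈ 3.809.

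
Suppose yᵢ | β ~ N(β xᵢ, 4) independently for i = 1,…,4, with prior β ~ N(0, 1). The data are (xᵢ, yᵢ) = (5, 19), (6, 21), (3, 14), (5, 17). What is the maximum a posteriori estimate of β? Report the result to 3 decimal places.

β̂_MAP = 3.515

log p(β | y) = −Σ(yᵢ − βxᵢ)²/(2·4) − β²/(2·1) + const.
Setting the derivative to zero: Σxᵢ(yᵢ − βxᵢ)/4 − β/1 = 0, so β = Σxᵢyᵢ / (Σxᵢ² + σ²/τ²).
Σxᵢyᵢ = 5·19 + 6·21 + 3·14 + 5·17 = 348; Σxᵢ² = 95; σ²/τ² = 4.
β̂_MAP = 348 / (95 + 4) = 348/99 ≈ 3.515.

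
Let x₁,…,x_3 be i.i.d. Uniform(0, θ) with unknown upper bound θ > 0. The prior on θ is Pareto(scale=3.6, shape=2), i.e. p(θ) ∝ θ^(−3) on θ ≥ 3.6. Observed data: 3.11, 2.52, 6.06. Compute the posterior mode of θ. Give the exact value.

θ̂_MAP = 6.06

The Uniform(0, θ) likelihood is θ^(−n) for θ ≥ max(xᵢ), zero otherwise. Here max(xᵢ) = 6.06.
Posterior ∝ θ^(−3) · θ^(−3) = θ^(−6) on θ ≥ max(3.6, 6.06) = 6.06.
This density is strictly decreasing in θ, so the posterior mode lies at the lower boundary of the support.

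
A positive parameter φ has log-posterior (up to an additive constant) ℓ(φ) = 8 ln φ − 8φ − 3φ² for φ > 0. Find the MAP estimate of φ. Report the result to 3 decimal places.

ℓ'(φ) = 8/φ − 8 − 6φ. Setting this to zero and multiplying by φ: 6φ² + 8φ − 8 = 0.
φ = (−8 + √(8² + 4·6·8)) / (2·6) = (−8 + √256) / 12 = (−8 + 16)/12 = 2/3.
ℓ''(φ) = −8/φ² − 6 < 0, confirming a maximum.

φ̂_MAP = 0.667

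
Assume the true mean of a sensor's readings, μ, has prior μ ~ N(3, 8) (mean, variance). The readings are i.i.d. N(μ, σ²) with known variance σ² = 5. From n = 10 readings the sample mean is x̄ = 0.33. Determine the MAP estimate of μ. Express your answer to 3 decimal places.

μ̂_MAP = 0.487

n = 10, x̄ = 0.33.
For a Normal prior and Normal likelihood with known variance, the posterior is Normal; its mode equals its mean, the precision-weighted average.
Prior precision 1/σ₀² = 1/8 = 0.125; data precision n/σ² = 10/5 = 2.
μ̂ = (0.125·3 + 2·0.33) / (0.125 + 2) = 1.035/2.125 = 207/425 ≈ 0.487.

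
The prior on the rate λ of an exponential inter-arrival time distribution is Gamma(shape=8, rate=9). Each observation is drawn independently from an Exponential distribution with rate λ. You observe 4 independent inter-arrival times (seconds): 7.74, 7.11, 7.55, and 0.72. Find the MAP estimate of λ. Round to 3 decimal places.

The Exponential(rate=λ) likelihood is ∝ λ^n e^(−λΣtᵢ). Here n = 4 and Σtᵢ = 7.74 + 7.11 + 7.55 + 0.72 = 23.12.
Posterior ∝ λ^7e^(−9λ) · λ^4e^(−23.12λ) = λ^11e^(−32.12λ), i.e. Gamma(12, 32.12).
Mode = (a−1)/b = 11/32.12 ≈ 0.342.

λ̂_MAP = 0.342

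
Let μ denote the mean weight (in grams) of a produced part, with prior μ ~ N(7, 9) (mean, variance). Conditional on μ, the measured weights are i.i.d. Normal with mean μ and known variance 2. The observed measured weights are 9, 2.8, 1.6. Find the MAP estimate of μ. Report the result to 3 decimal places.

n = 3; x̄ = (9 + 2.8 + 1.6)/3 = 13.4/3 = 67/15 ≈ 4.4667.
For a Normal prior and Normal likelihood with known variance, the posterior is Normal; its mode equals its mean, the precision-weighted average.
Prior precision 1/σ₀² = 1/9; data precision n/σ² = 3/2 = 1.5.
μ̂ = ((1/9)·7 + 1.5·(67/15)) / (1/9 + 1.5) = (673/90)/(29/18) = 673/145 ≈ 4.641.

μ̂_MAP = 4.641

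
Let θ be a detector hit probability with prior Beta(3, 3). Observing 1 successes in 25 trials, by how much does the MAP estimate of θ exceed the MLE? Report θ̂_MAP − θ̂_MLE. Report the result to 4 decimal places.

MAP − MLE = 0.0634

Posterior is Beta(4, 27); MAP = (4−1)/(31−2) = 3/29 ≈ 0.10345.
MLE ignores the prior: θ̂_MLE = k/n = 1/25 ≈ 0.04000.
Difference = 3/29 − 1/25 = 46/725 ≈ 0.0634.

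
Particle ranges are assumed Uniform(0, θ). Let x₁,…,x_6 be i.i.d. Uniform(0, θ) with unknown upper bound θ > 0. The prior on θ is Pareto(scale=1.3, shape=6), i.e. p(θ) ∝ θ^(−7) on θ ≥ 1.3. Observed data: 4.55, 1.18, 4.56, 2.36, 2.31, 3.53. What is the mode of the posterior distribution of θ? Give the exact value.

θ̂_MAP = 4.56

The Uniform(0, θ) likelihood is θ^(−n) for θ ≥ max(xᵢ), zero otherwise. Here max(xᵢ) = 4.56.
Posterior ∝ θ^(−7) · θ^(−6) = θ^(−13) on θ ≥ max(1.3, 4.56) = 4.56.
This density is strictly decreasing in θ, so the posterior mode lies at the lower boundary of the support.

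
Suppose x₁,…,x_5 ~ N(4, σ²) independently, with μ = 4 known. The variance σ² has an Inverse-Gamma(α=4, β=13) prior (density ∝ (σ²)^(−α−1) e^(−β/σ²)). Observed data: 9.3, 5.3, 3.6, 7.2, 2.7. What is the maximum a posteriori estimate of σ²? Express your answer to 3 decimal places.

Sum of squared deviations about the known mean: SS = (9.3−4)² + (5.3−4)² + (3.6−4)² + (7.2−4)² + (2.7−4)² = 41.87.
The Normal likelihood contributes (σ²)^(−n/2) exp(−SS/(2σ²)), so the posterior is Inverse-Gamma(α + n/2, β + SS/2) = Inverse-Gamma(6.5, 33.935).
The mode of Inverse-Gamma(a, b) is b/(a+1) = 33.935/7.5 ≈ 4.525.

σ̂²_MAP = 4.525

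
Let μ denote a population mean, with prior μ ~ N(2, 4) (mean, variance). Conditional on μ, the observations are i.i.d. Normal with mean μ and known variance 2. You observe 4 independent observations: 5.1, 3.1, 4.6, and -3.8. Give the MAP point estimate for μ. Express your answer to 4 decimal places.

n = 4; x̄ = (5.1 + 3.1 + 4.6 + (-3.8))/4 = 9/4 = 2.25.
For a Normal prior and Normal likelihood with known variance, the posterior is Normal; its mode equals its mean, the precision-weighted average.
Prior precision 1/σ₀² = 1/4 = 0.25; data precision n/σ² = 4/2 = 2.
μ̂ = (0.25·2 + 2·2.25) / (0.25 + 2) = 5/2.25 = 20/9 ≈ 2.2222.

μ̂_MAP = 2.2222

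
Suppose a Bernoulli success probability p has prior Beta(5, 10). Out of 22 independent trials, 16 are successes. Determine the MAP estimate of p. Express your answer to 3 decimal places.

p̂_MAP = 0.571

Prior: Beta(5, 10).
Data: 16 successes in 22 trials. The binomial likelihood contributes p^16(1−p)^6, so the posterior is Beta(5+16, 10+6) = Beta(21, 16).
For Beta(a, b) with a, b > 1 the mode is (a−1)/(a+b−2) = 20/35 ≈ 0.571.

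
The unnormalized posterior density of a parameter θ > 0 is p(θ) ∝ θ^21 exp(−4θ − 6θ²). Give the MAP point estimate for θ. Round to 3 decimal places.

θ̂_MAP = 1.167

ℓ'(θ) = 21/θ − 4 − 12θ. Setting this to zero and multiplying by θ: 12θ² + 4θ − 21 = 0.
θ = (−4 + √(4² + 4·12·21)) / (2·12) = (−4 + √1024) / 24 = (−4 + 32)/24 = 7/6.
ℓ''(θ) = −21/θ² − 12 < 0, confirming a maximum.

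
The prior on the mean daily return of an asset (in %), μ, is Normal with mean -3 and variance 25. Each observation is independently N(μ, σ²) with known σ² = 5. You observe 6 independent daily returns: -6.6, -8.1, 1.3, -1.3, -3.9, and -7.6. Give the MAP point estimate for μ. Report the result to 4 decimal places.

μ̂_MAP = -4.3226

n = 6; x̄ = ((-6.6) + (-8.1) + 1.3 + (-1.3) + (-3.9) + (-7.6))/6 = -26.2/6 = -131/30 ≈ -4.3667.
For a Normal prior and Normal likelihood with known variance, the posterior is Normal; its mode equals its mean, the precision-weighted average.
Prior precision 1/σ₀² = 1/25 = 0.04; data precision n/σ² = 6/5 = 1.2.
μ̂ = (0.04·(-3) + 1.2·(-131/30)) / (0.04 + 1.2) = (-5.36)/1.24 = -134/31 ≈ -4.3226.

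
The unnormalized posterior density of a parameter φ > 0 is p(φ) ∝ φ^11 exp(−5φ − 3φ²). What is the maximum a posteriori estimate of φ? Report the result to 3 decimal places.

ℓ'(φ) = 11/φ − 5 − 6φ. Setting this to zero and multiplying by φ: 6φ² + 5φ − 11 = 0.
φ = (−5 + √(5² + 4·6·11)) / (2·6) = (−5 + √289) / 12 = (−5 + 17)/12 = 1.
ℓ''(φ) = −11/φ² − 6 < 0, confirming a maximum.

φ̂_MAP = 1.000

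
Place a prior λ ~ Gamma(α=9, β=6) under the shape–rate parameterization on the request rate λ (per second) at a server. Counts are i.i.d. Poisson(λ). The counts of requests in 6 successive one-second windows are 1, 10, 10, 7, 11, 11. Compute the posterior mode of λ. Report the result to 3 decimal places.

λ̂_MAP = 4.833

Σxᵢ = 1+10+10+7+11+11 = 50, with n = 6.
Posterior ∝ λ^8e^(−6λ) · λ^50e^(−6λ) = λ^58e^(−12λ), i.e. Gamma(shape=59, rate=12).
The mode of a Gamma(a, b) with a ≥ 1 (shape–rate) is (a−1)/b = 58/12 ≈ 4.833.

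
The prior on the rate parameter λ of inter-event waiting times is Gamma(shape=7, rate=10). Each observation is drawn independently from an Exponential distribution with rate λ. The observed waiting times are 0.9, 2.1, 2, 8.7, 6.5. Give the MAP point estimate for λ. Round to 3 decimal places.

λ̂_MAP = 0.364

The Exponential(rate=λ) likelihood is ∝ λ^n e^(−λΣtᵢ). Here n = 5 and Σtᵢ = 0.9 + 2.1 + 2 + 8.7 + 6.5 = 20.2.
Posterior ∝ λ^6e^(−10λ) · λ^5e^(−20.2λ) = λ^11e^(−30.2λ), i.e. Gamma(12, 30.2).
Mode = (a−1)/b = 11/30.2 ≈ 0.364.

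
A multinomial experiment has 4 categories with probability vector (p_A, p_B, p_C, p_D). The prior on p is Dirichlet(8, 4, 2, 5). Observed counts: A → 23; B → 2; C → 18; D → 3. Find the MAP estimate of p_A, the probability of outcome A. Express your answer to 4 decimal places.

MAP estimate of p_A = 0.4918

The posterior is Dirichlet(αᵢ + nᵢ) = Dirichlet(31, 6, 20, 8).
For a Dirichlet(a₁,…,a_K) with all aᵢ > 1, the mode has j-th component (aⱼ − 1)/(Σaᵢ − K).
Here Σaᵢ = 65 and K = 4, so p_A = (31 − 1)/(65 − 4) = 30/61 ≈ 0.4918.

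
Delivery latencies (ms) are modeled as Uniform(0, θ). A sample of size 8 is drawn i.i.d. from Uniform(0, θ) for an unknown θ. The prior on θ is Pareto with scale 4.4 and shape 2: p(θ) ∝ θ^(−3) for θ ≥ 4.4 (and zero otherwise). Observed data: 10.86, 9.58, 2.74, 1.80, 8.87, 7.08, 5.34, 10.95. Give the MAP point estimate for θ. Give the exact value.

The Uniform(0, θ) likelihood is θ^(−n) for θ ≥ max(xᵢ), zero otherwise. Here max(xᵢ) = 10.95.
Posterior ∝ θ^(−3) · θ^(−8) = θ^(−11) on θ ≥ max(4.4, 10.95) = 10.95.
This density is strictly decreasing in θ, so the posterior mode lies at the lower boundary of the support.

θ̂_MAP = 10.95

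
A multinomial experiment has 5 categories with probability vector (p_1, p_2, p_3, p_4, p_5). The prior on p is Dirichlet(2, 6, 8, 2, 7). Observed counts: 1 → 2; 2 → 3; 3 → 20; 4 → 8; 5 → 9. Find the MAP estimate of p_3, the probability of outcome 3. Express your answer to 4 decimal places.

The posterior is Dirichlet(αᵢ + nᵢ) = Dirichlet(4, 9, 28, 10, 16).
For a Dirichlet(a₁,…,a_K) with all aᵢ > 1, the mode has j-th component (aⱼ − 1)/(Σaᵢ − K).
Here Σaᵢ = 67 and K = 5, so p_3 = (28 − 1)/(67 − 5) = 27/62 ≈ 0.4355.

MAP estimate: 0.4355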